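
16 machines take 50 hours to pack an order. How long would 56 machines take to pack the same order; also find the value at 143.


Inverse proportion: x × y = constant
k = 16 × 50 = 800
At x=56: k/56 = 14.29
At x=143: k/143 = 5.59
= 14.29 and 5.59

14.29 and 5.59


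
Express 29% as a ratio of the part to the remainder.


29% means 29 parts out of 100; remainder = 71
Part : remainder = 29:71
GCD = 1
= 29:71

29:71


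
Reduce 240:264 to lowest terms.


GCD(240, 264) = 24
240/24 : 264/24
= 10:11

10:11


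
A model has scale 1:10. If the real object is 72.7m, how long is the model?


Model size = real / scale
= 72.7 / 10
= 7.2700 m

7.2700 m


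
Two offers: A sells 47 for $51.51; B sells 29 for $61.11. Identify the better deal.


Deal A: $51.51/47 = $1.0960/unit
Deal B: $61.11/29 = $2.1072/unit
A is cheaper per unit
= Deal A

Deal A


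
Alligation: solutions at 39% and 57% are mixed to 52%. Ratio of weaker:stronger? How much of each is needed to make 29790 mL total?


Let x parts of 39% mix with y parts of 57%.
39x + 57y = 52(x + y)
39x + 57y = 52x + 52y
x(39 - 52) = y(52 - 57)
x/y = (57 - 52)/(52 - 39) = 5/13
Simplify: 5:13
Total parts = 18; one part = 29790/18 = 1655.00 mL
39% solution: 5×1655.00 = 8275.00 mL
57% solution: 13×1655.00 = 21515.00 mL
= ratio 5:13; 8275.00 mL and 21515.00 mL

ratio 5:13; 8275.00 mL and 21515.00 mL


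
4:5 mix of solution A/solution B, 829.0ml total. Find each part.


Total parts = 4 + 5 = 9
solution A: 829.0 × 4/9 = 368.4ml
solution B: 829.0 × 5/9 = 460.6ml
= 368.4ml and 460.6ml

368.4ml and 460.6ml


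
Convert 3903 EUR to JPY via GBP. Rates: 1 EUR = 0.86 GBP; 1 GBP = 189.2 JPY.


Step 1: 3903 EUR × 0.86 = 3356.58 GBP
Step 2: 3356.58 GBP × 189.2 = 635064.94 JPY
Implied rate EUR→JPY = 0.86 × 189.2 = 162.7120
= 635064.94 JPY

635064.94 JPY


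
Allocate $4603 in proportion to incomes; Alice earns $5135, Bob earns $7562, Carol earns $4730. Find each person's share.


Total income = 5135 + 7562 + 4730 = $17427
Alice: $4603 × 5135/17427 = $1356.31
Bob: $4603 × 7562/17427 = $1997.35
Carol: $4603 × 4730/17427 = $1249.34
= Alice: $1356.31, Bob: $1997.35, Carol: $1249.34

Alice: $1356.31, Bob: $1997.35, Carol: $1249.34


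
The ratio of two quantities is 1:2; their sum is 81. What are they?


Let A = 1k, B = 2k.
1k + 2k = 81
3k = 81 → k = 81/3 = 27
A = 1×27 = 27, B = 2×27 = 54
= A = 27, B = 54

A = 27, B = 54


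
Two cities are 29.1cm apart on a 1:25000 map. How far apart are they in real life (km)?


Real distance = map distance × scale
= 29.1cm × 25000
= 727500 cm = 7275.0 m
= 7.275 km

7.275 km


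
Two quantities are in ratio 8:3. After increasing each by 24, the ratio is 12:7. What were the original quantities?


Let A = 8k, B = 3k.
(8k + 24) / (3k + 24) = 12/7
Cross-multiply: 7(8k + 24) = 12(3k + 24)
56k + 168 = 36k + 288
56k - 36k = 288 - 168
20k = 120
k = 120/20 = 6
A = 8×6 = 48, B = 3×6 = 18
= A = 48, B = 18

A = 48, B = 18


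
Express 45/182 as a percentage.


Percentage = (part / whole) × 100
= (45 / 182) × 100
≈ 24.73%

24.73%


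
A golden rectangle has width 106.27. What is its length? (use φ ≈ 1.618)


φ = (1 + √5) / 2 ≈ 1.618
Length = width × φ = 106.27 × 1.618 = 171.94486
≈ 171.94

171.94


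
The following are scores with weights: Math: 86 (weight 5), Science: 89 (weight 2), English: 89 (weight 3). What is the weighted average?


Numerator = 86×5 + 89×2 + 89×3
= 430 + 178 + 267
= 875
Total weight = 10
Weighted avg = 875/10
= 87.50

87.50


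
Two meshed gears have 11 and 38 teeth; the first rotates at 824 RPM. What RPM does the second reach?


Gear ratio = 11:38 = 11:38
RPM_B = RPM_A × (teeth_A / teeth_B)
= 824 × (11/38)
= 238.5 RPM

238.5 RPM


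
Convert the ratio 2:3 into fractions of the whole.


Total parts = 2 + 3 = 5
First part: 2/5 = 2/5
Second part: 3/5 = 3/5
= 2/5 and 3/5

2/5 and 3/5


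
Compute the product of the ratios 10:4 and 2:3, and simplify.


Compound ratio = (10×2) : (4×3)
= 20:12
GCD = 4
= 5:3

5:3


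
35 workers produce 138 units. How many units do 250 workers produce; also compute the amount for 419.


Direct proportion: y/x = constant
k = 138/35 ≈ 3.9429
y at x=250: k × 250 = 138 × 250 / 35 = 34500/35 ≈ 985.71
y at x=419: k × 419 = 138 × 419 / 35 = 57822/35 ≈ 1652.06
= 985.71 and 1652.06

985.71 and 1652.06


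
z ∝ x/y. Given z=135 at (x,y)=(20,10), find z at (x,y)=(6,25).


z = k·x/y
Solve for k using the known point: k = z·y/x = 135×10/20 = 1350/20 = 67.5000
Now evaluate at x=6, y=25:
z = k × 6 / 25 = (1350 × 6) / (20 × 25) = 8100/500
= 16.2000

16.2000


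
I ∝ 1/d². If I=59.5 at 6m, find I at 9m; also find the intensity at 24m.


I₁d₁² = I₂d₂²
I at 9m = 59.5 × (6/9)² = 59.5 × 36/81 = 2142/81 ≈ 26.4444
I at 24m = 59.5 × (6/24)² = 59.5 × 36/576 = 2142/576 ≈ 3.7188
= 26.4444 and 3.7188

26.4444 and 3.7188


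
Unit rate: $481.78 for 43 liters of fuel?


Unit rate = total / quantity
= 481.78 / 43
= $11.20 per unit

$11.20 per unit


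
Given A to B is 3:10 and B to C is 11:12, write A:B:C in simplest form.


Match B: multiply A:B by 11 → 33:110
Multiply B:C by 10 → 110:120
Combined: 33:110:120
GCD = 1
= 33:110:120

33:110:120


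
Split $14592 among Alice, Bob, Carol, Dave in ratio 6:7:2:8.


Total parts = 6 + 7 + 2 + 8 = 23
Alice: 14592 × 6/23 = 3806.61
Bob: 14592 × 7/23 = 4441.04
Carol: 14592 × 2/23 = 1268.87
Dave: 14592 × 8/23 = 5075.48
= Alice: $3806.61, Bob: $4441.04, Carol: $1268.87, Dave: $5075.48

Alice: $3806.61, Bob: $4441.04, Carol: $1268.87, Dave: $5075.48


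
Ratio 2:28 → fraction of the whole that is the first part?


Total parts = 2 + 28 = 30
First part: 2/30 = 1/15
= 1/15

1/15


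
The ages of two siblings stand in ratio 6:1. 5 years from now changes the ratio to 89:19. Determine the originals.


Let A = 6k, B = 1k.
(6k + 5) / (1k + 5) = 89/19
Cross-multiply: 19(6k + 5) = 89(1k + 5)
114k + 95 = 89k + 445
114k - 89k = 445 - 95
25k = 350
k = 350/25 = 14
A = 6×14 = 84, B = 1×14 = 14
= A = 84, B = 14

A = 84, B = 14


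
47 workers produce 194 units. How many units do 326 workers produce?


Direct proportion: y/x = constant
k = 194/47 ≈ 4.1277
y₂ = k × 326 = 194 × 326 / 47 = 63244/47
≈ 1345.62

1345.62


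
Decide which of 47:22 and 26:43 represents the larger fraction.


47/22 = 2.1364
26/43 = 0.6047
2.1364 > 0.6047, so 47:22 is greater
= 47:22

47:22


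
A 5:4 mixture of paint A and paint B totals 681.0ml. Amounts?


Total parts = 5 + 4 = 9
paint A: 681.0 × 5/9 = 378.3ml
paint B: 681.0 × 4/9 = 302.7ml
= 378.3ml and 302.7ml

378.3ml and 302.7ml


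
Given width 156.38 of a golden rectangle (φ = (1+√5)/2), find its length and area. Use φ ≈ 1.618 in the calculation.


φ = (1 + √5) / 2 ≈ 1.618
Length = width × φ = 156.38 × 1.618 = 253.02284
≈ 253.02
Area = width × length = 156.38 × 253.02284 = 39567.7117192 ≈ 39567.71
= Length: 253.02, Area: 39567.71

Length: 253.02, Area: 39567.71


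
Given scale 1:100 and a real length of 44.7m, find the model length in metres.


Model size = real / scale
= 44.7 / 100
= 0.4470 m

0.4470 m


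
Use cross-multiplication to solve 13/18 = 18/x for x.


Cross multiply: 13 × x = 18 × 18
13x = 324
x = 324 / 13
= 24.92

24.92


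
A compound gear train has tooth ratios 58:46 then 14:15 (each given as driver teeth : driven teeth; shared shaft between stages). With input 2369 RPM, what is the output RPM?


Stage 1: RPM_B = RPM_A × t_A/t_B = 2369 × 58/46 = 137402/46 = 2987.00
B and C share a shaft → RPM_C = RPM_B
Stage 2: RPM_D = RPM_C × t_C/t_D = RPM_A × (t_A×t_C)/(t_B×t_D)
Overall ratio = (58×14)/(46×15) = 812/690
RPM_D = 2369 × 812/690 = 1923628/690
≈ 2787.87 RPM

2787.87 RPM


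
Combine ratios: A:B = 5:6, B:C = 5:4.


Match B: multiply A:B by 5 → 25:30
Multiply B:C by 6 → 30:24
Combined: 25:30:24
GCD = 1
= 25:30:24

25:30:24


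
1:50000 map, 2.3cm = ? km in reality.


Real distance = map distance × scale
= 2.3cm × 50000
= 115000 cm = 1150.0 m
= 1.150 km

1.150 km


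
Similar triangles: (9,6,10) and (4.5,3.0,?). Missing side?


Scale factor = 4.5/9 = 0.5
Missing side = 10 × 0.5
= 5.0

5.0


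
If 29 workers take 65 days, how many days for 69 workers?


Inverse proportion: x × y = constant
k = 29 × 65 = 1885
y₂ = k / 69 = 1885 / 69
= 27.32

27.32


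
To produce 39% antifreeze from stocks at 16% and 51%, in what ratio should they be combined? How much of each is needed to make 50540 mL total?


Let x parts of 16% mix with y parts of 51%.
16x + 51y = 39(x + y)
16x + 51y = 39x + 39y
x(16 - 39) = y(39 - 51)
x/y = (51 - 39)/(39 - 16) = 12/23
Simplify: 12:23
Total parts = 35; one part = 50540/35 = 1444.00 mL
16% solution: 12×1444.00 = 17328.00 mL
51% solution: 23×1444.00 = 33212.00 mL
= ratio 12:23; 17328.00 mL and 33212.00 mL

ratio 12:23; 17328.00 mL and 33212.00 mL


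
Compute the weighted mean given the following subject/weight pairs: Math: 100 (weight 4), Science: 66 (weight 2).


Numerator = 100×4 + 66×2
= 400 + 132
= 532
Total weight = 6
Weighted avg = 532/6
= 88.67

88.67


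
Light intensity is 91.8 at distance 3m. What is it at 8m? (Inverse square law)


I₁d₁² = I₂d₂²
I₂ = I₁ × (d₁/d₂)²
= 91.8 × (3/8)²
= 91.8 × 9/64
= 826.2/64
≈ 12.9094

12.9094


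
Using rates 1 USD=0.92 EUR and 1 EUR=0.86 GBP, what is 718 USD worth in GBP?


Step 1: 718 USD × 0.92 = 660.56 EUR
Step 2: 660.56 EUR × 0.86 = 568.08 GBP
Implied rate USD→GBP = 0.92 × 0.86 = 0.7912
= 568.08 GBP

568.08 GBP


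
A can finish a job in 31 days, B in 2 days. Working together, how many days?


Rate of A = 1/31 per day
Rate of B = 1/2 per day
Combined rate = 1/31 + 1/2 = 33/62 ≈ 0.5323 per day
Days = 1 / combined rate = 62/33
≈ 1.88 days

1.88 days


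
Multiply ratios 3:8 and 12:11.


Compound ratio = (3×12) : (8×11)
= 36:88
GCD = 4
= 9:22

9:22


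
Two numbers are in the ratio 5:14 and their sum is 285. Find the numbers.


Let A = 5k, B = 14k.
5k + 14k = 285
19k = 285 → k = 285/19 = 15
A = 5×15 = 75, B = 14×15 = 210
= A = 75, B = 210

A = 75, B = 210


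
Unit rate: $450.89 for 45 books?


Unit rate = total / quantity
= 450.89 / 45
= $10.02 per unit

$10.02 per unit


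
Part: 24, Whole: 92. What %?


Percentage = (part / whole) × 100
= (24 / 92) × 100
≈ 26.09%

26.09%


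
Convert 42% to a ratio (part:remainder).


42% means 42 parts out of 100; remainder = 58
Part : remainder = 42:58
GCD = 2
= 21:29

21:29


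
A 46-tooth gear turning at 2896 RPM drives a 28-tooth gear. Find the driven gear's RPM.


Gear ratio = 46:28 = 23:14
RPM_B = RPM_A × (teeth_A / teeth_B)
= 2896 × (46/28)
= 4757.7 RPM

4757.7 RPM


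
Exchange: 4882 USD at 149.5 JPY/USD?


Amount × rate = 4882 × 149.5
= 729859.00 JPY

729859.00 JPY


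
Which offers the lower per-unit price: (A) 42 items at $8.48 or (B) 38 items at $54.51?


Deal A: $8.48/42 = $0.2019/unit
Deal B: $54.51/38 = $1.4345/unit
A is cheaper per unit
= Deal A

Deal A


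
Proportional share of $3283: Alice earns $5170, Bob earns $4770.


Total income = 5170 + 4770 = $9940
Alice: $3283 × 5170/9940 = $1707.56
Bob: $3283 × 4770/9940 = $1575.44
= Alice: $1707.56, Bob: $1575.44

Alice: $1707.56, Bob: $1575.44


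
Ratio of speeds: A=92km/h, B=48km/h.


Ratio = 92:48
GCD = 4
Simplified = 23:12
Time ratio (same distance) = 12:23
Speed ratio = 23:12

23:12


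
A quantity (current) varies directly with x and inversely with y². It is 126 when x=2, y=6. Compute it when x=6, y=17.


z = k·x/y²
Solve for k using the known point: k = z·y²/x = 126×36/2 = 4536/2 = 2268.0000
Now evaluate at x=6, y=17:
z = k × 6 / 289 = (4536 × 6) / (2 × 289) = 27216/578
≈ 47.0865

47.0865


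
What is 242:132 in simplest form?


GCD(242, 132) = 22
242/22 : 132/22
= 11:6

11:6


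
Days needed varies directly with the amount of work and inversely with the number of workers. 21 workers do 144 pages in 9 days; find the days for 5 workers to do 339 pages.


Days ∝ work / workers, so d₂ = d₁ × (m₁/m₂) × (w₂/w₁)
Workers factor (inverse): 21/5 = 4.2000
Work factor (direct): 339/144 ≈ 2.3542
d₂ = 9 × 21/5 × 339/144 = (9 × 21 × 339) / (5 × 144) = 64071/720
≈ 88.99 days

88.99 days


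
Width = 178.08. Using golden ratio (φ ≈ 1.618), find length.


φ = (1 + √5) / 2 ≈ 1.618
Length = width × φ = 178.08 × 1.618 = 288.13344
≈ 288.13

288.13


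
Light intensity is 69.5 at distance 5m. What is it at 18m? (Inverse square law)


I₁d₁² = I₂d₂²
I₂ = I₁ × (d₁/d₂)²
= 69.5 × (5/18)²
= 69.5 × 25/324
= 1737.5/324
≈ 5.3627

5.3627


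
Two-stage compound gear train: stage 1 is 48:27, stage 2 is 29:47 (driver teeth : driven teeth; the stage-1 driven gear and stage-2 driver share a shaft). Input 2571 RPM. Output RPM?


Stage 1: RPM_B = RPM_A × t_A/t_B = 2571 × 48/27 = 123408/27 ≈ 4570.67
B and C share a shaft → RPM_C = RPM_B
Stage 2: RPM_D = RPM_C × t_C/t_D = RPM_A × (t_A×t_C)/(t_B×t_D)
Overall ratio = (48×29)/(27×47) = 1392/1269
RPM_D = 2571 × 1392/1269 = 3578832/1269
≈ 2820.20 RPM

2820.20 RPM


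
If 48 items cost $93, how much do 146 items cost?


Direct proportion: y/x = constant
k = 93/48 = 1.9375
y₂ = k × 146 = 93 × 146 / 48 = 13578/48
≈ 282.88

282.88


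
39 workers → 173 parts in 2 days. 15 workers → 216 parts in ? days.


Days ∝ work / workers, so d₂ = d₁ × (m₁/m₂) × (w₂/w₁)
Workers factor (inverse): 39/15 = 2.6000
Work factor (direct): 216/173 ≈ 1.2486
d₂ = 2 × 39/15 × 216/173 = (2 × 39 × 216) / (15 × 173) = 16848/2595
≈ 6.49 days

6.49 days


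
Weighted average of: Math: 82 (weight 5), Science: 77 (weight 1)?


Numerator = 82×5 + 77×1
= 410 + 77
= 487
Total weight = 6
Weighted avg = 487/6
= 81.17

81.17


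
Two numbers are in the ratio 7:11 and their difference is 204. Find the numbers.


Let A = 7k, B = 11k.
11k - 7k = 204
4k = 204 → k = 204/4 = 51
A = 7×51 = 357, B = 11×51 = 561
= A = 357, B = 561

A = 357, B = 561


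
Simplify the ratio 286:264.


GCD(286, 264) = 22
286/22 : 264/22
= 13:12

13:12


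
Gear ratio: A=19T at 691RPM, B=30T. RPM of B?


Gear ratio = 19:30 = 19:30
RPM_B = RPM_A × (teeth_A / teeth_B)
= 691 × (19/30)
= 437.6 RPM

437.6 RPM


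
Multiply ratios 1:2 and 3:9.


Compound ratio = (1×3) : (2×9)
= 3:18
GCD = 3
= 1:6

1:6


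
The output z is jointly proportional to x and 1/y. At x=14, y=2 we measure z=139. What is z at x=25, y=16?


z = k·x/y
Solve for k using the known point: k = z·y/x = 139×2/14 = 278/14 ≈ 19.8571
Now evaluate at x=25, y=16:
z = k × 25 / 16 = (278 × 25) / (14 × 16) = 6950/224
≈ 31.0268

31.0268


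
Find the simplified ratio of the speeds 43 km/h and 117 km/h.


Ratio = 43:117
GCD = 1
Simplified = 43:117
Time ratio (same distance) = 117:43
Speed ratio = 43:117

43:117


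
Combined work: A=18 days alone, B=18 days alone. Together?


Rate of A = 1/18 per day
Rate of B = 1/18 per day
Combined rate = 1/18 + 1/18 = 36/324 ≈ 0.1111 per day
Days = 1 / combined rate = 324/36
= 9.00 days

9.00 days


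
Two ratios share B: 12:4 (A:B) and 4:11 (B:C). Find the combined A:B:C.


Match B: multiply A:B by 4 → 48:16
Multiply B:C by 4 → 16:44
Combined: 48:16:44
GCD = 4
= 12:4:11

12:4:11


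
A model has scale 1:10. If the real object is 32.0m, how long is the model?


Model size = real / scale
= 32.0 / 10
= 3.2000 m

3.2000 m


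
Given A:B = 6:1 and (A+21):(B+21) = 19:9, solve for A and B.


Let A = 6k, B = 1k.
(6k + 21) / (1k + 21) = 19/9
Cross-multiply: 9(6k + 21) = 19(1k + 21)
54k + 189 = 19k + 399
54k - 19k = 399 - 189
35k = 210
k = 210/35 = 6
A = 6×6 = 36, B = 1×6 = 6
= A = 36, B = 6

A = 36, B = 6


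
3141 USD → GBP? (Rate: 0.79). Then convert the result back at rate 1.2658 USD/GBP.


Amount × rate = 3141 × 0.79 = 2481.39 GBP
Round-trip: 2481.39 × 1.2658 = 3140.94 USD
= 2481.39 GBP, then 3140.94 USD

2481.39 GBP, then 3140.94 USD


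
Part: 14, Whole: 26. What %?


Percentage = (part / whole) × 100
= (14 / 26) × 100
≈ 53.85%

53.85%


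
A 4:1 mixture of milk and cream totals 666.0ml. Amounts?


Total parts = 4 + 1 = 5
milk: 666.0 × 4/5 = 532.8ml
cream: 666.0 × 1/5 = 133.2ml
= 532.8ml and 133.2ml

532.8ml and 133.2ml


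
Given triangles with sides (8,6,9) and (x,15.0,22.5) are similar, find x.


Scale factor = 15.0/6 = 2.5
Missing side = 8 × 2.5
= 20.0

20.0


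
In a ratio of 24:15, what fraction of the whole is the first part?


Total parts = 24 + 15 = 39
First part: 24/39 = 8/13
= 8/13

8/13


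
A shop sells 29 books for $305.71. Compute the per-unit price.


Unit rate = total / quantity
= 305.71 / 29
= $10.54 per unit

$10.54 per unit


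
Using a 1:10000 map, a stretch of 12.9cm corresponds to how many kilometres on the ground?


Real distance = map distance × scale
= 12.9cm × 10000
= 129000 cm = 1290.0 m
= 1.290 km

1.290 km


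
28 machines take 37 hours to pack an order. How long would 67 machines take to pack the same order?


Inverse proportion: x × y = constant
k = 28 × 37 = 1036
y₂ = k / 67 = 1036 / 67
= 15.46

15.46


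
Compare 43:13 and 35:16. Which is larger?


43/13 = 3.3077
35/16 = 2.1875
3.3077 > 2.1875, so 43:13 is greater
= 43:13

43:13


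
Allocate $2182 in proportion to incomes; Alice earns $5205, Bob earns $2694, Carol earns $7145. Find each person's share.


Total income = 5205 + 2694 + 7145 = $15044
Alice: $2182 × 5205/15044 = $754.94
Bob: $2182 × 2694/15044 = $390.74
Carol: $2182 × 7145/15044 = $1036.32
= Alice: $754.94, Bob: $390.74, Carol: $1036.32

Alice: $754.94, Bob: $390.74, Carol: $1036.32


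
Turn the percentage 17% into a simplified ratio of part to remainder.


17% means 17 parts out of 100; remainder = 83
Part : remainder = 17:83
GCD = 1
= 17:83

17:83


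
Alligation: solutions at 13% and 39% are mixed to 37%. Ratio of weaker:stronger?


Let x parts of 13% mix with y parts of 39%.
13x + 39y = 37(x + y)
13x + 39y = 37x + 37y
x(13 - 37) = y(37 - 39)
x/y = (39 - 37)/(37 - 13) = 2/24
Simplify: 1:12
= 1:12

1:12


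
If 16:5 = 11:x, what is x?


Cross multiply: 16 × x = 5 × 11
16x = 55
x = 55 / 16
= 3.44

3.44


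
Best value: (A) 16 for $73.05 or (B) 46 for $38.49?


Deal A: $73.05/16 = $4.5656/unit
Deal B: $38.49/46 = $0.8367/unit
B is cheaper per unit
= Deal B

Deal B


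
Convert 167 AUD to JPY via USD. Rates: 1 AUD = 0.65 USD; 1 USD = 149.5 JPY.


Step 1: 167 AUD × 0.65 = 108.55 USD
Step 2: 108.55 USD × 149.5 = 16228.23 JPY
Implied rate AUD→JPY = 0.65 × 149.5 = 97.1750
= 16228.23 JPY

16228.23 JPY


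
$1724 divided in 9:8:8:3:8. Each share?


Total parts = 9 + 8 + 8 + 3 + 8 = 36
Part 1: 1724 × 9/36 = 431.00
Part 2: 1724 × 8/36 = 383.11
Part 3: 1724 × 8/36 = 383.11
Part 4: 1724 × 3/36 = 143.67
Part 5: 1724 × 8/36 = 383.11
= Part 1: $431.00, Part 2: $383.11, Part 3: $383.11, Part 4: $143.67, Part 5: $383.11

Part 1: $431.00, Part 2: $383.11, Part 3: $383.11, Part 4: $143.67, Part 5: $383.11


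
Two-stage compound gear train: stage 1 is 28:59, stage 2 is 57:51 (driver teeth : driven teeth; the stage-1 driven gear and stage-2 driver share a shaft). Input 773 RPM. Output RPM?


Stage 1: RPM_B = RPM_A × t_A/t_B = 773 × 28/59 = 21644/59 ≈ 366.85
B and C share a shaft → RPM_C = RPM_B
Stage 2: RPM_D = RPM_C × t_C/t_D = RPM_A × (t_A×t_C)/(t_B×t_D)
Overall ratio = (28×57)/(59×51) = 1596/3009
RPM_D = 773 × 1596/3009 = 1233708/3009
≈ 410.01 RPM

410.01 RPM


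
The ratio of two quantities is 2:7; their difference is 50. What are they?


Let A = 2k, B = 7k.
7k - 2k = 50
5k = 50 → k = 50/5 = 10
A = 2×10 = 20, B = 7×10 = 70
= A = 20, B = 70

A = 20, B = 70


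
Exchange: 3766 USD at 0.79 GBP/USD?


Amount × rate = 3766 × 0.79
= 2975.14 GBP

2975.14 GBP


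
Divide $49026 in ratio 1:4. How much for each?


Total parts = 1 + 4 = 5
Part 1: 49026 × 1/5 = 9805.20
Part 2: 49026 × 4/5 = 39220.80
= Part 1: $9805.20, Part 2: $39220.80

Part 1: $9805.20, Part 2: $39220.80


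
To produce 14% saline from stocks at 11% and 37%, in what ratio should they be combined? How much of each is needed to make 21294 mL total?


Let x parts of 11% mix with y parts of 37%.
11x + 37y = 14(x + y)
11x + 37y = 14x + 14y
x(11 - 14) = y(14 - 37)
x/y = (37 - 14)/(14 - 11) = 23/3
Simplify: 23:3
Total parts = 26; one part = 21294/26 = 819.00 mL
11% solution: 23×819.00 = 18837.00 mL
37% solution: 3×819.00 = 2457.00 mL
= ratio 23:3; 18837.00 mL and 2457.00 mL

ratio 23:3; 18837.00 mL and 2457.00 mL


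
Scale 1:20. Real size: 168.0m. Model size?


Model size = real / scale
= 168.0 / 20
= 8.4000 m

8.4000 m


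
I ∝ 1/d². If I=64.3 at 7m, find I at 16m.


I₁d₁² = I₂d₂²
I₂ = I₁ × (d₁/d₂)²
= 64.3 × (7/16)²
= 64.3 × 49/256
= 3150.7/256
≈ 12.3074

12.3074


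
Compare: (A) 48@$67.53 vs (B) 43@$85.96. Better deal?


Deal A: $67.53/48 = $1.4069/unit
Deal B: $85.96/43 = $1.9991/unit
A is cheaper per unit
= Deal A

Deal A


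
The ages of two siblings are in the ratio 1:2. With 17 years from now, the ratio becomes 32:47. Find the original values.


Let A = 1k, B = 2k.
(1k + 17) / (2k + 17) = 32/47
Cross-multiply: 47(1k + 17) = 32(2k + 17)
47k + 799 = 64k + 544
47k - 64k = 544 - 799
-17k = -255
k = -255/-17 = 15
A = 1×15 = 15, B = 2×15 = 30
= A = 15, B = 30

A = 15, B = 30


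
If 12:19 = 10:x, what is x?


Cross multiply: 12 × x = 19 × 10
12x = 190
x = 190 / 12
= 15.83

15.83


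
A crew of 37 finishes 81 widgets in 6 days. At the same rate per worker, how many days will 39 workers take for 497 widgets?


Days ∝ work / workers, so d₂ = d₁ × (m₁/m₂) × (w₂/w₁)
Workers factor (inverse): 37/39 ≈ 0.9487
Work factor (direct): 497/81 ≈ 6.1358
d₂ = 6 × 37/39 × 497/81 = (6 × 37 × 497) / (39 × 81) = 110334/3159
≈ 34.93 days

34.93 days


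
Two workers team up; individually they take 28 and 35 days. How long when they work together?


Rate of A = 1/28 per day
Rate of B = 1/35 per day
Combined rate = 1/28 + 1/35 = 63/980 ≈ 0.0643 per day
Days = 1 / combined rate = 980/63
≈ 15.56 days

15.56 days


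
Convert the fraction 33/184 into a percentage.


Percentage = (part / whole) × 100
= (33 / 184) × 100
≈ 17.93%

17.93%


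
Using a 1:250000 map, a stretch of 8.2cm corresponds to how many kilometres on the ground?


Real distance = map distance × scale
= 8.2cm × 250000
= 2050000 cm = 20500.0 m
= 20.500 km

20.500 km


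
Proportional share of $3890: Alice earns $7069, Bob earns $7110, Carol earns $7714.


Total income = 7069 + 7110 + 7714 = $21893
Alice: $3890 × 7069/21893 = $1256.04
Bob: $3890 × 7110/21893 = $1263.32
Carol: $3890 × 7714/21893 = $1370.64
= Alice: $1256.04, Bob: $1263.32, Carol: $1370.64

Alice: $1256.04, Bob: $1263.32, Carol: $1370.64


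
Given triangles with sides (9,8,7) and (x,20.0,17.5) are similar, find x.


Scale factor = 20.0/8 = 2.5
Missing side = 9 × 2.5
= 22.5

22.5


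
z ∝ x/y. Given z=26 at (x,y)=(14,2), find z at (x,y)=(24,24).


z = k·x/y
Solve for k using the known point: k = z·y/x = 26×2/14 = 52/14 ≈ 3.7143
Now evaluate at x=24, y=24:
z = k × 24 / 24 = (52 × 24) / (14 × 24) = 1248/336
≈ 3.7143

3.7143


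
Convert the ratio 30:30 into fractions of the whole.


Total parts = 30 + 30 = 60
First part: 30/60 = 1/2
Second part: 30/60 = 1/2
= 1/2 and 1/2

1/2 and 1/2


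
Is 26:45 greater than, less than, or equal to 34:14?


26/45 = 0.5778
34/14 = 2.4286
0.5778 < 2.4286, so 26:45 is less
= less than

less than


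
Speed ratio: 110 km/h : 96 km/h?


Ratio = 110:96
GCD = 2
Simplified = 55:48
Time ratio (same distance) = 48:55
Speed ratio = 55:48

55:48


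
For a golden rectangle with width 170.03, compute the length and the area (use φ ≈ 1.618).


φ = (1 + √5) / 2 ≈ 1.618
Length = width × φ = 170.03 × 1.618 = 275.10854
≈ 275.11
Area = width × length = 170.03 × 275.10854 = 46776.7050562 ≈ 46776.71
= Length: 275.11, Area: 46776.71

Length: 275.11, Area: 46776.71


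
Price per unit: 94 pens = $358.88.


Unit rate = total / quantity
= 358.88 / 94
= $3.82 per unit

$3.82 per unit


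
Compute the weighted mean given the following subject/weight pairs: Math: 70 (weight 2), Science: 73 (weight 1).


Numerator = 70×2 + 73×1
= 140 + 73
= 213
Total weight = 3
Weighted avg = 213/3
= 71.00

71.00


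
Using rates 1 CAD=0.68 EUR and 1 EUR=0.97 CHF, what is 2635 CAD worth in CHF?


Step 1: 2635 CAD × 0.68 = 1791.80 EUR
Step 2: 1791.80 EUR × 0.97 = 1738.05 CHF
Implied rate CAD→CHF = 0.68 × 0.97 = 0.6596
= 1738.05 CHF

1738.05 CHF


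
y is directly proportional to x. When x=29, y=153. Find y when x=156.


Direct proportion: y/x = constant
k = 153/29 ≈ 5.2759
y₂ = k × 156 = 153 × 156 / 29 = 23868/29
≈ 823.03

823.03


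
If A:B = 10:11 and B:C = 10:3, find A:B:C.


Match B: multiply A:B by 10 → 100:110
Multiply B:C by 11 → 110:33
Combined: 100:110:33
GCD = 1
= 100:110:33

100:110:33


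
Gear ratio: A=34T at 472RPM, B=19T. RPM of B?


Gear ratio = 34:19 = 34:19
RPM_B = RPM_A × (teeth_A / teeth_B)
= 472 × (34/19)
= 844.6 RPM

844.6 RPM


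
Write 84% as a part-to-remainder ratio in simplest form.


84% means 84 parts out of 100; remainder = 16
Part : remainder = 84:16
GCD = 4
= 21:4

21:4


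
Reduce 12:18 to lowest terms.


GCD(12, 18) = 6
12/6 : 18/6
= 2:3

2:3


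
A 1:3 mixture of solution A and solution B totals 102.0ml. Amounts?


Total parts = 1 + 3 = 4
solution A: 102.0 × 1/4 = 25.5ml
solution B: 102.0 × 3/4 = 76.5ml
= 25.5ml and 76.5ml

25.5ml and 76.5ml


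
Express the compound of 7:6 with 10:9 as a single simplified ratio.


Compound ratio = (7×10) : (6×9)
= 70:54
GCD = 2
= 35:27

35:27


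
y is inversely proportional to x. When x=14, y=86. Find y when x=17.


Inverse proportion: x × y = constant
k = 14 × 86 = 1204
y₂ = k / 17 = 1204 / 17
= 70.82

70.82


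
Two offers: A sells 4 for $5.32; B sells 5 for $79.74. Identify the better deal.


Deal A: $5.32/4 = $1.3300/unit
Deal B: $79.74/5 = $15.9480/unit
A is cheaper per unit
= Deal A

Deal A


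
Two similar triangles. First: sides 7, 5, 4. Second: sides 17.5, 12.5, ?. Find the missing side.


Scale factor = 17.5/7 = 2.5
Missing side = 4 × 2.5
= 10.0

10.0


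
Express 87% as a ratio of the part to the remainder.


87% means 87 parts out of 100; remainder = 13
Part : remainder = 87:13
GCD = 1
= 87:13

87:13


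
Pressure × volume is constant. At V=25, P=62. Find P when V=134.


Inverse proportion: x × y = constant
k = 25 × 62 = 1550
y₂ = k / 134 = 1550 / 134
= 11.57

11.57


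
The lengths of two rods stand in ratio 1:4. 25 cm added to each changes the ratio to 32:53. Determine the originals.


Let A = 1k, B = 4k.
(1k + 25) / (4k + 25) = 32/53
Cross-multiply: 53(1k + 25) = 32(4k + 25)
53k + 1325 = 128k + 800
53k - 128k = 800 - 1325
-75k = -525
k = -525/-75 = 7
A = 1×7 = 7, B = 4×7 = 28
= A = 7, B = 28

A = 7, B = 28


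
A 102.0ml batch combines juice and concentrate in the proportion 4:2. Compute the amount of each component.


Total parts = 4 + 2 = 6
juice: 102.0 × 4/6 = 68.0ml
concentrate: 102.0 × 2/6 = 34.0ml
= 68.0ml and 34.0ml

68.0ml and 34.0ml


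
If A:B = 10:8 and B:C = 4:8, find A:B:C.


Match B: multiply A:B by 4 → 40:32
Multiply B:C by 8 → 32:64
Combined: 40:32:64
GCD = 8
= 5:4:8

5:4:8


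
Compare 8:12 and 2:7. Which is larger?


8/12 = 0.6667
2/7 = 0.2857
0.6667 > 0.2857, so 8:12 is greater
= 8:12

8:12


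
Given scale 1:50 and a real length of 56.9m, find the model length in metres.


Model size = real / scale
= 56.9 / 50
= 1.1380 m

1.1380 m


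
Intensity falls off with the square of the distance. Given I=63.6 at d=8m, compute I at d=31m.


I₁d₁² = I₂d₂²
I₂ = I₁ × (d₁/d₂)²
= 63.6 × (8/31)²
= 63.6 × 64/961
= 4070.4/961
≈ 4.2356

4.2356


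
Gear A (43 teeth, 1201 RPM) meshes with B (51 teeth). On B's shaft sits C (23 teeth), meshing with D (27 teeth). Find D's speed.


Stage 1: RPM_B = RPM_A × t_A/t_B = 1201 × 43/51 = 51643/51 ≈ 1012.61
B and C share a shaft → RPM_C = RPM_B
Stage 2: RPM_D = RPM_C × t_C/t_D = RPM_A × (t_A×t_C)/(t_B×t_D)
Overall ratio = (43×23)/(51×27) = 989/1377
RPM_D = 1201 × 989/1377 = 1187789/1377
≈ 862.59 RPM

862.59 RPM


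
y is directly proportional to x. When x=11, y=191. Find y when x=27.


Direct proportion: y/x = constant
k = 191/11 ≈ 17.3636
y₂ = k × 27 = 191 × 27 / 11 = 5157/11
≈ 468.82

468.82


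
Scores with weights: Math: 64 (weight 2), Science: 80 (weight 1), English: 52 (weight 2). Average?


Numerator = 64×2 + 80×1 + 52×2
= 128 + 80 + 104
= 312
Total weight = 5
Weighted avg = 312/5
= 62.40

62.40


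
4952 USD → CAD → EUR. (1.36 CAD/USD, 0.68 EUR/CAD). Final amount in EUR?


Step 1: 4952 USD × 1.36 = 6734.72 CAD
Step 2: 6734.72 CAD × 0.68 = 4579.61 EUR
Implied rate USD→EUR = 1.36 × 0.68 = 0.9248
= 4579.61 EUR

4579.61 EUR


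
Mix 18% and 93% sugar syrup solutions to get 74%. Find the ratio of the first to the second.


Let x parts of 18% mix with y parts of 93%.
18x + 93y = 74(x + y)
18x + 93y = 74x + 74y
x(18 - 74) = y(74 - 93)
x/y = (93 - 74)/(74 - 18) = 19/56
Simplify: 19:56
= 19:56

19:56


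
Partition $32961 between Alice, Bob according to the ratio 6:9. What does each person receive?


Total parts = 6 + 9 = 15
Alice: 32961 × 6/15 = 13184.40
Bob: 32961 × 9/15 = 19776.60
= Alice: $13184.40, Bob: $19776.60

Alice: $13184.40, Bob: $19776.60


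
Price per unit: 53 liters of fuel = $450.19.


Unit rate = total / quantity
= 450.19 / 53
= $8.49 per unit

$8.49 per unit


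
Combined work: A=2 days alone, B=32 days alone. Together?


Rate of A = 1/2 per day
Rate of B = 1/32 per day
Combined rate = 1/2 + 1/32 = 34/64 ≈ 0.5313 per day
Days = 1 / combined rate = 64/34
≈ 1.88 days

1.88 days


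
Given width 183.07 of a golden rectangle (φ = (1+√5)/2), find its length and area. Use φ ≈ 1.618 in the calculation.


φ = (1 + √5) / 2 ≈ 1.618
Length = width × φ = 183.07 × 1.618 = 296.20726
≈ 296.21
Area = width × length = 183.07 × 296.20726 = 54226.6630882 ≈ 54226.66
= Length: 296.21, Area: 54226.66

Length: 296.21, Area: 54226.66


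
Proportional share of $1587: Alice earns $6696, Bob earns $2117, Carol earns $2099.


Total income = 6696 + 2117 + 2099 = $10912
Alice: $1587 × 6696/10912 = $973.84
Bob: $1587 × 2117/10912 = $307.89
Carol: $1587 × 2099/10912 = $305.27
= Alice: $973.84, Bob: $307.89, Carol: $305.27

Alice: $973.84, Bob: $307.89, Carol: $305.27


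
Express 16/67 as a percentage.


Percentage = (part / whole) × 100
= (16 / 67) × 100
≈ 23.88%

23.88%


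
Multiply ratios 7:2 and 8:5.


Compound ratio = (7×8) : (2×5)
= 56:10
GCD = 2
= 28:5

28:5


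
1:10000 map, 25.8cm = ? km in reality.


Real distance = map distance × scale
= 25.8cm × 10000
= 258000 cm = 2580.0 m
= 2.580 km

2.580 km


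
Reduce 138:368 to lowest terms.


GCD(138, 368) = 46
138/46 : 368/46
= 3:8

3:8


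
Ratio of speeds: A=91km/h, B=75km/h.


Ratio = 91:75
GCD = 1
Simplified = 91:75
Time ratio (same distance) = 75:91
Speed ratio = 91:75

91:75


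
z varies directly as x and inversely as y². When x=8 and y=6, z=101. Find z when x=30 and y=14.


z = k·x/y²
Solve for k using the known point: k = z·y²/x = 101×36/8 = 3636/8 = 454.5000
Now evaluate at x=30, y=14:
z = k × 30 / 196 = (3636 × 30) / (8 × 196) = 109080/1568
≈ 69.5663

69.5663


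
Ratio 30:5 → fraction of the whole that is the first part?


Total parts = 30 + 5 = 35
First part: 30/35 = 6/7
= 6/7

6/7


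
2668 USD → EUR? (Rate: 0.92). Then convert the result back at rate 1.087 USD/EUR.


Amount × rate = 2668 × 0.92 = 2454.56 EUR
Round-trip: 2454.56 × 1.087 = 2668.11 USD
= 2454.56 EUR, then 2668.11 USD

2454.56 EUR, then 2668.11 USD


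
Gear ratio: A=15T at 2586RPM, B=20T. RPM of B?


Gear ratio = 15:20 = 3:4
RPM_B = RPM_A × (teeth_A / teeth_B)
= 2586 × (15/20)
= 1939.5 RPM

1939.5 RPM


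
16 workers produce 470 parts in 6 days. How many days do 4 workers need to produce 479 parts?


Days ∝ work / workers, so d₂ = d₁ × (m₁/m₂) × (w₂/w₁)
Workers factor (inverse): 16/4 = 4.0000
Work factor (direct): 479/470 ≈ 1.0191
d₂ = 6 × 16/4 × 479/470 = (6 × 16 × 479) / (4 × 470) = 45984/1880
≈ 24.46 days

24.46 days


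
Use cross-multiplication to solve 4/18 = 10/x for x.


Cross multiply: 4 × x = 18 × 10
4x = 180
x = 180 / 4
= 45.00

45.00


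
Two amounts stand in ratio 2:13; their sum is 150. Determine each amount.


Let A = 2k, B = 13k.
2k + 13k = 150
15k = 150 → k = 150/15 = 10
A = 2×10 = 20, B = 13×10 = 130
= A = 20, B = 130

A = 20, B = 130


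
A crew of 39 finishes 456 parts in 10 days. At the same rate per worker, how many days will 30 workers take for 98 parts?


Days ∝ work / workers, so d₂ = d₁ × (m₁/m₂) × (w₂/w₁)
Workers factor (inverse): 39/30 = 1.3000
Work factor (direct): 98/456 ≈ 0.2149
d₂ = 10 × 39/30 × 98/456 = (10 × 39 × 98) / (30 × 456) = 38220/13680
≈ 2.79 days

2.79 days


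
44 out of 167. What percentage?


Percentage = (part / whole) × 100
= (44 / 167) × 100
≈ 26.35%

26.35%


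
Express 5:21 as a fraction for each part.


Total parts = 5 + 21 = 26
First part: 5/26 = 5/26
Second part: 21/26 = 21/26
= 5/26 and 21/26

5/26 and 21/26


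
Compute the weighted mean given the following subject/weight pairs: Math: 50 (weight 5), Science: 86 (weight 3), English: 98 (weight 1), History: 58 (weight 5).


Numerator = 50×5 + 86×3 + 98×1 + 58×5
= 250 + 258 + 98 + 290
= 896
Total weight = 14
Weighted avg = 896/14
= 64.00

64.00


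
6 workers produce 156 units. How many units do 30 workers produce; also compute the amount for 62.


Direct proportion: y/x = constant
k = 156/6 = 26.0000
y at x=30: k × 30 = 156 × 30 / 6 = 4680/6 = 780.00
y at x=62: k × 62 = 156 × 62 / 6 = 9672/6 = 1612.00
= 780.00 and 1612.00

780.00 and 1612.00


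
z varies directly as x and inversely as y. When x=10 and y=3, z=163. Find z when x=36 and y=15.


z = k·x/y
Solve for k using the known point: k = z·y/x = 163×3/10 = 489/10 = 48.9000
Now evaluate at x=36, y=15:
z = k × 36 / 15 = (489 × 36) / (10 × 15) = 17604/150
= 117.3600

117.3600


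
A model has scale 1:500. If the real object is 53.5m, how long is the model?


Model size = real / scale
= 53.5 / 500
= 0.1070 m

0.1070 m


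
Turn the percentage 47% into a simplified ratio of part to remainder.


47% means 47 parts out of 100; remainder = 53
Part : remainder = 47:53
GCD = 1
= 47:53

47:53


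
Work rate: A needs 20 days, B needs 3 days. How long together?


Rate of A = 1/20 per day
Rate of B = 1/3 per day
Combined rate = 1/20 + 1/3 = 23/60 ≈ 0.3833 per day
Days = 1 / combined rate = 60/23
≈ 2.61 days

2.61 days


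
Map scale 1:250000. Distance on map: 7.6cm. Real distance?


Real distance = map distance × scale
= 7.6cm × 250000
= 1900000 cm = 19000.0 m
= 19.000 km

19.000 km


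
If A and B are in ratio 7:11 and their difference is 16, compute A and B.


Let A = 7k, B = 11k.
11k - 7k = 16
4k = 16 → k = 16/4 = 4
A = 7×4 = 28, B = 11×4 = 44
= A = 28, B = 44

A = 28, B = 44


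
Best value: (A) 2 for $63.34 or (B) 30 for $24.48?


Deal A: $63.34/2 = $31.6700/unit
Deal B: $24.48/30 = $0.8160/unit
B is cheaper per unit
= Deal B

Deal B


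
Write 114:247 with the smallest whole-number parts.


GCD(114, 247) = 19
114/19 : 247/19
= 6:13

6:13


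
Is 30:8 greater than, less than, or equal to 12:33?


30/8 = 3.7500
12/33 = 0.3636
3.7500 > 0.3636, so 30:8 is greater
= greater than

greater than


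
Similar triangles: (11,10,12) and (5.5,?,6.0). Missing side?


Scale factor = 5.5/11 = 0.5
Missing side = 10 × 0.5
= 5.0

5.0


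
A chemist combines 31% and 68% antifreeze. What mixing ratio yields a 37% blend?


Let x parts of 31% mix with y parts of 68%.
31x + 68y = 37(x + y)
31x + 68y = 37x + 37y
x(31 - 37) = y(37 - 68)
x/y = (68 - 37)/(37 - 31) = 31/6
Simplify: 31:6
= 31:6

31:6


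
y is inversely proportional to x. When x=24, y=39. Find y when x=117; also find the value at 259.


Inverse proportion: x × y = constant
k = 24 × 39 = 936
At x=117: k/117 = 8.00
At x=259: k/259 = 3.61
= 8.00 and 3.61

8.00 and 3.61


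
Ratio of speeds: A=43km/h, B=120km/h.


Ratio = 43:120
GCD = 1
Simplified = 43:120
Time ratio (same distance) = 120:43
Speed ratio = 43:120

43:120


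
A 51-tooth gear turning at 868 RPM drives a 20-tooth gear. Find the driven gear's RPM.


Gear ratio = 51:20 = 51:20
RPM_B = RPM_A × (teeth_A / teeth_B)
= 868 × (51/20)
= 2213.4 RPM

2213.4 RPM


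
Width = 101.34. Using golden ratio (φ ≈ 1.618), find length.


φ = (1 + √5) / 2 ≈ 1.618
Length = width × φ = 101.34 × 1.618 = 163.96812
≈ 163.97

163.97


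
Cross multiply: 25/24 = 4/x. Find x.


Cross multiply: 25 × x = 24 × 4
25x = 96
x = 96 / 25
= 3.84

3.84


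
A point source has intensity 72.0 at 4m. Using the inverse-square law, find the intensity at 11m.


I₁d₁² = I₂d₂²
I₂ = I₁ × (d₁/d₂)²
= 72.0 × (4/11)²
= 72.0 × 16/121
= 1152/121
≈ 9.5207

9.5207


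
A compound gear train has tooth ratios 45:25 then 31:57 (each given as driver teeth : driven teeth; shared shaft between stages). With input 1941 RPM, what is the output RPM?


Stage 1: RPM_B = RPM_A × t_A/t_B = 1941 × 45/25 = 87345/25 = 3493.80
B and C share a shaft → RPM_C = RPM_B
Stage 2: RPM_D = RPM_C × t_C/t_D = RPM_A × (t_A×t_C)/(t_B×t_D)
Overall ratio = (45×31)/(25×57) = 1395/1425
RPM_D = 1941 × 1395/1425 = 2707695/1425
≈ 1900.14 RPM

1900.14 RPM


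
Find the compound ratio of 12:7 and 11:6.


Compound ratio = (12×11) : (7×6)
= 132:42
GCD = 6
= 22:7

22:7


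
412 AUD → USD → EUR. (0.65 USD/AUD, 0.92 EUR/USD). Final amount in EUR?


Step 1: 412 AUD × 0.65 = 267.80 USD
Step 2: 267.80 USD × 0.92 = 246.38 EUR
Implied rate AUD→EUR = 0.65 × 0.92 = 0.5980
= 246.38 EUR

246.38 EUR


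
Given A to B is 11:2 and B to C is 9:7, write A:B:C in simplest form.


Match B: multiply A:B by 9 → 99:18
Multiply B:C by 2 → 18:14
Combined: 99:18:14
GCD = 1
= 99:18:14

99:18:14


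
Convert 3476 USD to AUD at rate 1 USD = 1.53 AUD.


Amount × rate = 3476 × 1.53
= 5318.28 AUD

5318.28 AUD


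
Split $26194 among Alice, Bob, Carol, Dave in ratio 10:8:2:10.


Total parts = 10 + 8 + 2 + 10 = 30
Alice: 26194 × 10/30 = 8731.33
Bob: 26194 × 8/30 = 6985.07
Carol: 26194 × 2/30 = 1746.27
Dave: 26194 × 10/30 = 8731.33
= Alice: $8731.33, Bob: $6985.07, Carol: $1746.27, Dave: $8731.33

Alice: $8731.33, Bob: $6985.07, Carol: $1746.27, Dave: $8731.33


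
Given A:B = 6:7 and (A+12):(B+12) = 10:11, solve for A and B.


Let A = 6k, B = 7k.
(6k + 12) / (7k + 12) = 10/11
Cross-multiply: 11(6k + 12) = 10(7k + 12)
66k + 132 = 70k + 120
66k - 70k = 120 - 132
-4k = -12
k = -12/-4 = 3
A = 6×3 = 18, B = 7×3 = 21
= A = 18, B = 21

A = 18, B = 21


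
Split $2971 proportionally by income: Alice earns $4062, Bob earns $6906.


Total income = 4062 + 6906 = $10968
Alice: $2971 × 4062/10968 = $1100.31
Bob: $2971 × 6906/10968 = $1870.69
= Alice: $1100.31, Bob: $1870.69

Alice: $1100.31, Bob: $1870.69
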